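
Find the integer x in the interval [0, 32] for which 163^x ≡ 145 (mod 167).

Compute 163^0 mod 167 = 1, then multiply by 163 repeatedly:
  163^0=1  163^1=163  163^2=16  163^3=103  163^4=89
  163^5=145
Found 145 at exponent 5.

5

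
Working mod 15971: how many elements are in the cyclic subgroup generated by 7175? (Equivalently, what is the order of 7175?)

7985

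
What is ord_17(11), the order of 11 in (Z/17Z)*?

16

The order of 11 must divide p − 1 = 16 = 2^4.
Divisors: 1, 2, 4, 8, 16.
Check each in increasing order: 11^1 ≡ 11;  11^2 ≡ 2;  11^4 ≡ 4;  11^8 ≡ 16;  11^16 ≡ 1.
Smallest exponent giving 1 is 16.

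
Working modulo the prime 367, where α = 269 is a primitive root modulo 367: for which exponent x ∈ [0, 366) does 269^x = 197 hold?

5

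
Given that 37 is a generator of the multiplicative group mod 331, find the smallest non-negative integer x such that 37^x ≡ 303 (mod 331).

262

Baby-step giant-step with m = ceil(sqrt(330)) = 19.
Baby table (37^j mod 331 for j=0..18):
  0:1  1:37  2:45  3:10  4:39  5:119  6:100  7:59
  8:197  9:7  10:259  11:315  12:70  13:273  14:171  15:38
  16:82  17:55  18:49
Giant step factor: 37^(-19) ≡ 44 (mod 331).
Scan 303·44^i mod 331 for i = 0, 1, …:
  i=0: 303   i=1: 92   i=2: 76   i=3: 34
  i=4: 172   i=5: 286   i=6: 6   i=7: 264
  i=8: 31   i=9: 40   i=10: 105   i=11: 317
  i=12: 46   i=13: 38
Match at i=13, j=15: x = 13·19 + 15 = 262.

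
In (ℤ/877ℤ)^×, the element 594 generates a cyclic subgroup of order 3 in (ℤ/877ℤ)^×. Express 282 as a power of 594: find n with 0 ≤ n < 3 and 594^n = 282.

Successive powers of 594 modulo 877:
  594^0=1  594^1=594  594^2=282
So 594^2 ≡ 282 (mod 877), giving n = 2.

2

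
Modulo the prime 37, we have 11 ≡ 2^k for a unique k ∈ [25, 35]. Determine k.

30

Compute 2^25 mod 37 = 20, then multiply by 2 repeatedly:
  2^25=20  2^26=3  2^27=6  2^28=12  2^29=24
  2^30=11
Found 11 at exponent 30.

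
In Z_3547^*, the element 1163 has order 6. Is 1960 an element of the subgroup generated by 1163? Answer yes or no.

⟨1163⟩ has order 6; its elements mod 3547 are {1, 1162, 1163, 2384, 2385, 3546}.
1960 is not in this set.

no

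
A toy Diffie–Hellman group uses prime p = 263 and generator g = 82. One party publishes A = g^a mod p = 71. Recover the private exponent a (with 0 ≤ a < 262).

157

Baby-step giant-step with m = ceil(sqrt(262)) = 17.
Baby table (82^j mod 263 for j=0..16):
  0:1  1:82  2:149  3:120  4:109  5:259  6:198  7:193
  8:46  9:90  10:16  11:260  12:17  13:79  14:166  15:199
  16:12
Giant step factor: 82^(-17) ≡ 58 (mod 263).
Scan 71·58^i mod 263 for i = 0, 1, …:
  i=0: 71   i=1: 173   i=2: 40   i=3: 216
  i=4: 167   i=5: 218   i=6: 20   i=7: 108
  i=8: 215   i=9: 109
Match at i=9, j=4: a = 9·17 + 4 = 157.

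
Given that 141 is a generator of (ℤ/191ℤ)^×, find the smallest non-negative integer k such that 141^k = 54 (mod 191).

Successive powers of 141 modulo 191:
  141^0=1  141^1=141  141^2=17  141^3=105  141^4=98  141^5=66
  141^6=138  141^7=167  141^8=54
So 141^8 ≡ 54 (mod 191), giving k = 8.

8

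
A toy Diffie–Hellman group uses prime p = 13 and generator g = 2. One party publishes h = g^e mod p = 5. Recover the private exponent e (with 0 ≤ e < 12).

9

Successive powers of 2 modulo 13:
  2^0=1  2^1=2  2^2=4  2^3=8  2^4=3  2^5=6
  2^6=12  2^7=11  2^8=9  2^9=5
So 2^9 ≡ 5 (mod 13), giving e = 9.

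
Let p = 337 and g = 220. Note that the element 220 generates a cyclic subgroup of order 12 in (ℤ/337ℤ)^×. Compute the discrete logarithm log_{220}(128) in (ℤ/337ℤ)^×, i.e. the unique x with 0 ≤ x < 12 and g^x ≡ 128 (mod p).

Successive powers of 220 modulo 337:
  220^0=1  220^1=220  220^2=209  220^3=148  220^4=208  220^5=265
  220^6=336  220^7=117  220^8=128
So 220^8 ≡ 128 (mod 337), giving x = 8.

8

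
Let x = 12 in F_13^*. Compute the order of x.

2

The order of 12 must divide p − 1 = 12 = 2^2 · 3.
Divisors: 1, 2, 3, 4, 6, 12.
Check each in increasing order: 12^1 ≡ 12;  12^2 ≡ 1.
Smallest exponent giving 1 is 2.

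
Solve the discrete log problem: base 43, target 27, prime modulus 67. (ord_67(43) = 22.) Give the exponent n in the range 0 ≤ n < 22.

13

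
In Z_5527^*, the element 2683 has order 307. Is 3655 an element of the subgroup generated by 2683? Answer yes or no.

3655 ∈ ⟨2683⟩ iff 3655^307 ≡ 1 (mod 5527), since |⟨2683⟩| = 307.
3655^307 mod 5527 = 1162.
Since 1162 ≠ 1, 3655 does not lie in the subgroup.

no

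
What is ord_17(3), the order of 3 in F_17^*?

16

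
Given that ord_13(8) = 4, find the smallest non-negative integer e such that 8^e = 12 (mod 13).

2

Successive powers of 8 modulo 13:
  8^0=1  8^1=8  8^2=12
So 8^2 ≡ 12 (mod 13), giving e = 2.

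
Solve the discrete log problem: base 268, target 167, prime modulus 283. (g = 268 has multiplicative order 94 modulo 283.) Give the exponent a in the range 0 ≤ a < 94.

31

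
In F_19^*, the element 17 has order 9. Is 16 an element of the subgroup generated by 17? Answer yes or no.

⟨17⟩ has order 9; its elements mod 19 are {1, 4, 5, 6, 7, 9, 11, 16, 17}.
16 is in this set.

yes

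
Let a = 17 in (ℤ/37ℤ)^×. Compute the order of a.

36

The order of 17 must divide p − 1 = 36 = 2^2 · 3^2.
Divisors: 1, 2, 3, 4, 6, 9, 12, 18, 36.
Check each in increasing order: 17^1 ≡ 17;  17^2 ≡ 30;  17^3 ≡ 29;  17^4 ≡ 12;  17^6 ≡ 27;  17^9 ≡ 6;  17^12 ≡ 26;  17^18 ≡ 36;  17^36 ≡ 1.
Smallest exponent giving 1 is 36.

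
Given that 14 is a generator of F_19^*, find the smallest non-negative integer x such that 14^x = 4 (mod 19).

Successive powers of 14 modulo 19:
  14^0=1  14^1=14  14^2=6  14^3=8  14^4=17  14^5=10
  14^6=7  14^7=3  14^8=4
So 14^8 ≡ 4 (mod 19), giving x = 8.

8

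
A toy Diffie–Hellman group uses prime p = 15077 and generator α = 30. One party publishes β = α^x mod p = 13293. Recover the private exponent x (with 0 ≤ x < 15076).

12335

Baby-step giant-step with m = ceil(sqrt(15076)) = 123.
Baby table (30^j mod 15077 for j=0..122):
  0:1  1:30  2:900  3:11923  4:10919  5:10953  6:11973  7:12419
  8:10722  9:5043  10:520  11:523  12:613  13:3313  14:8928  15:11531
  16:14236  17:4924  18:12027  19:14039  20:14091  21:574  22:2143  23:3982
  24:13921  25:10551  26:14990  27:12467  28:12162  29:3012  30:14975  31:12017
  32:13739  33:5091  34:1960  35:13569  36:15068  37:14807  38:6977  39:13309
  40:7268  41:6962  42:12859  43:8845  44:9041  45:14921  46:10397  47:10370
  48:9560  49:337  50:10110  51:1760  52:7569  53:915  54:12373  55:9342
  56:8874  57:9911  58:10867  59:9393  60:10404  61:10580  62:783  63:8413
  64:11158  65:3046  66:918  67:12463  68:12042  69:14489  70:12514  71:13572
  72:81  73:2430  74:12592  75:835  76:9973  77:12727  78:4885  79:10857
  80:9093  81:1404  82:11966  83:12209  84:4422  85:12044  86:14549  87:14314
  88:7264  89:6842  90:9259  91:6384  92:10596  93:1263  94:7736  95:5925
  96:11903  97:10319  98:8030  99:14745  100:5117  101:2740  102:6815  103:8449
  104:12238  105:5292  106:7990  107:13545  108:14348  109:8284  110:7288  111:7562
  112:705  113:6073  114:1266  115:7826  116:8625  117:2441  118:12922  119:10735
  120:5433  121:12220  122:4752
Giant step factor: 30^(-123) ≡ 7241 (mod 15077).
Scan 13293·7241^i mod 15077 for i = 0, 1, …:
  i=0: 13293   i=1: 3045   i=2: 6271   i=3: 11464
  i=4: 11939   i=5: 13858   i=6: 8343   i=7: 13201
  i=8: 261   i=9: 5276     …   i=99: 2463
  i=100: 13569
Match at i=100, j=35: x = 100·123 + 35 = 12335.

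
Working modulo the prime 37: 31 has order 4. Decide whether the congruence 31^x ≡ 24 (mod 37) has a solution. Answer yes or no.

no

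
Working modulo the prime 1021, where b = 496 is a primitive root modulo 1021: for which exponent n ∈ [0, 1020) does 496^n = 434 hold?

Baby-step giant-step with m = ceil(sqrt(1020)) = 32.
Baby table (496^j mod 1021 for j=0..31):
  0:1  1:496  2:976  3:142  4:1004  5:757  6:765  7:649
  8:289  9:404  10:268  11:198  12:192  13:279  14:549  15:718
  16:820  17:362  18:877  19:46  20:354  21:993  22:406  23:239
  24:108  25:476  26:245  27:21  28:206  29:76  30:940  31:664
Giant step factor: 496^(-32) ≡ 714 (mod 1021).
Scan 434·714^i mod 1021 for i = 0, 1, …:
  i=0: 434   i=1: 513   i=2: 764   i=3: 282
  i=4: 211   i=5: 567   i=6: 522   i=7: 43
  i=8: 72   i=9: 358   i=10: 362
Match at i=10, j=17: n = 10·32 + 17 = 337.

337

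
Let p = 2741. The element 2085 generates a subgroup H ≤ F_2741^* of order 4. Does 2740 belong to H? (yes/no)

yes

⟨2085⟩ has order 4; its elements mod 2741 are {1, 656, 2085, 2740}.
2740 is in this set.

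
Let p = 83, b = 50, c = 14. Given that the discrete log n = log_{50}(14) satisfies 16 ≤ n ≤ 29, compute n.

27

Compute 50^16 mod 83 = 23, then multiply by 50 repeatedly:
  50^16=23  50^17=71  50^18=64  50^19=46  50^20=59
  50^21=45  50^22=9  50^23=35  50^24=7  50^25=18
  50^26=70  50^27=14
Found 14 at exponent 27.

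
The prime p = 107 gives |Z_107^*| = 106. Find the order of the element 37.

The order of 37 must divide p − 1 = 106 = 2 · 53.
Divisors: 1, 2, 53, 106.
Check each in increasing order: 37^1 ≡ 37;  37^2 ≡ 85;  37^53 ≡ 1.
Smallest exponent giving 1 is 53.

53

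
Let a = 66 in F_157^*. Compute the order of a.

The order of 66 must divide p − 1 = 156 = 2^2 · 3 · 13.
Divisors: 1, 2, 3, 4, 6, 12, 13, 26, 39, 52, 78, 156.
Check each in increasing order: 66^1 ≡ 66;  66^2 ≡ 117;  66^3 ≡ 29;  66^4 ≡ 30;  66^6 ≡ 56;  66^12 ≡ 153;  66^13 ≡ 50;  66^26 ≡ 145;  66^39 ≡ 28;  66^52 ≡ 144;  66^78 ≡ 156;  66^156 ≡ 1.
Smallest exponent giving 1 is 156.

156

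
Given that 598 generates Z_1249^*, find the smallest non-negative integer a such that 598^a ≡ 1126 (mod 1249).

883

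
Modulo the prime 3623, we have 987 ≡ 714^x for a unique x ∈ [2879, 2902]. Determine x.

2894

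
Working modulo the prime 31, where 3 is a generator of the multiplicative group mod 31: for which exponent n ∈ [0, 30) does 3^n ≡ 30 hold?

15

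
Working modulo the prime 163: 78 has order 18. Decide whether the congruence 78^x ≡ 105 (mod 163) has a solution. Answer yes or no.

⟨78⟩ has order 18; its elements mod 163 are {1, 23, 30, 38, 40, 53, 58, 59, 78, 85, 104, 105, 110, 123, 125, 133, 140, 162}.
105 is in this set.

yes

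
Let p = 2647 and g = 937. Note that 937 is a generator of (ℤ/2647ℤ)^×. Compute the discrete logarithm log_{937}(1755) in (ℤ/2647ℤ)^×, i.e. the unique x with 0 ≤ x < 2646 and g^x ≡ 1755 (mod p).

Baby-step giant-step with m = ceil(sqrt(2646)) = 52.
Baby table (937^j mod 2647 for j=0..51):
  0:1  1:937  2:1812  3:1117  4:1064  5:1696  6:952  7:2632
  8:1827  9:1937  10:1774  11:2569  12:1030  13:1602  14:225  15:1712
  16:62  17:2507  18:1170  19:432  20:2440  21:1919  22:790  23:1717
  24:2100  25:979  26:1461  27:458  28:332  29:1385  30:715  31:264
  32:1197  33:1908  34:1071  35:314  36:401  37:2510  38:1334  39:574
  40:497  41:2464  42:584  43:1926  44:2055  45:1166  46:1978  47:486
  48:98  49:1828  50:227  51:939
Giant step factor: 937^(-52) ≡ 2540 (mod 2647).
Scan 1755·2540^i mod 2647 for i = 0, 1, …:
  i=0: 1755   i=1: 152   i=2: 2265   i=3: 1169
  i=4: 1973   i=5: 649   i=6: 2026   i=7: 272
  i=8: 13   i=9: 1256     …   i=47: 733
  i=48: 979
Match at i=48, j=25: x = 48·52 + 25 = 2521.

2521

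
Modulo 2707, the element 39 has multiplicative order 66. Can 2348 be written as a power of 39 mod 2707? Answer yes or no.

2348 ∈ ⟨39⟩ iff 2348^66 ≡ 1 (mod 2707), since |⟨39⟩| = 66.
2348^66 mod 2707 = 1.
Since 1 = 1, 2348 lies in the subgroup.

yes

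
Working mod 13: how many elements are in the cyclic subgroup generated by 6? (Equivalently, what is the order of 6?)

The order of 6 must divide p − 1 = 12 = 2^2 · 3.
Divisors: 1, 2, 3, 4, 6, 12.
Check each in increasing order: 6^1 ≡ 6;  6^2 ≡ 10;  6^3 ≡ 8;  6^4 ≡ 9;  6^6 ≡ 12;  6^12 ≡ 1.
Smallest exponent giving 1 is 12.

12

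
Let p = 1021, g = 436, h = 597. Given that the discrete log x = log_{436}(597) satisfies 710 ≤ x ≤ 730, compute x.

Compute 436^710 mod 1021 = 597, then multiply by 436 repeatedly:
  436^710=597
Found 597 at exponent 710.

710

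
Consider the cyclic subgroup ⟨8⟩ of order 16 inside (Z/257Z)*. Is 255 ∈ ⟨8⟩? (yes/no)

⟨8⟩ has order 16; its elements mod 257 are {1, 2, 4, 8, 16, 32, 64, 128, 129, 193, 225, 241, 249, 253, 255, 256}.
255 is in this set.

yes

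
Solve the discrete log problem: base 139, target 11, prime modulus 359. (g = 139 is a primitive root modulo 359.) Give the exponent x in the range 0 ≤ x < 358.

284

Baby-step giant-step with m = ceil(sqrt(358)) = 19.
Baby table (139^j mod 359 for j=0..18):
  0:1  1:139  2:294  3:299  4:276  5:310  6:10  7:313
  8:68  9:118  10:247  11:228  12:100  13:258  14:321  15:103
  16:316  17:126  18:282
Giant step factor: 139^(-19) ≡ 284 (mod 359).
Scan 11·284^i mod 359 for i = 0, 1, …:
  i=0: 11   i=1: 252   i=2: 127   i=3: 168
  i=4: 324   i=5: 112   i=6: 216   i=7: 314
  i=8: 144   i=9: 329     …   i=13: 226
  i=14: 282
Match at i=14, j=18: x = 14·19 + 18 = 284.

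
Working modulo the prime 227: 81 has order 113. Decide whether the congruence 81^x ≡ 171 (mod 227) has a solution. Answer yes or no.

yes

171 ∈ ⟨81⟩ iff 171^113 ≡ 1 (mod 227), since |⟨81⟩| = 113.
171^113 mod 227 = 1.
Since 1 = 1, 171 lies in the subgroup.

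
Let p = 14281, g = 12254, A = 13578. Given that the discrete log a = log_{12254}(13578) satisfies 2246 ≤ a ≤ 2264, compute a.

Compute 12254^2246 mod 14281 = 6161, then multiply by 12254 repeatedly:
  12254^2246=6161  12254^2247=7528  12254^2248=7133  12254^2249=8062  12254^2250=10071
  12254^2251=7913  12254^2252=12193  12254^2253=5200  12254^2254=13259  12254^2255=849
  12254^2256=7078  12254^2257=5299  12254^2258=12520  12254^2259=13578
Found 13578 at exponent 2259.

2259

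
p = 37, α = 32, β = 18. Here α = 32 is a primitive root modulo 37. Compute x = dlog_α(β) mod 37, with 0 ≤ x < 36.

Successive powers of 32 modulo 37:
  32^0=1  32^1=32  32^2=25  32^3=23  32^4=33  32^5=20
  32^6=11  32^7=19  32^8=16  32^9=31  32^10=30  32^11=35
  32^12=10  32^13=24  32^14=28  32^15=8  32^16=34  32^17=15
  32^18=36  32^19=5  32^20=12  32^21=14  32^22=4  32^23=17
  32^24=26  32^25=18
So 32^25 ≡ 18 (mod 37), giving x = 25.

25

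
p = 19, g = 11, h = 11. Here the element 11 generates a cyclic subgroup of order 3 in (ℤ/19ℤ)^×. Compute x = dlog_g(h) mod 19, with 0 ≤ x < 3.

1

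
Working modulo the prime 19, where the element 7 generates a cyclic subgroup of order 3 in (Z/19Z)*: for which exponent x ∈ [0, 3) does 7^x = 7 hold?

1

Successive powers of 7 modulo 19:
  7^0=1  7^1=7
So 7^1 ≡ 7 (mod 19), giving x = 1.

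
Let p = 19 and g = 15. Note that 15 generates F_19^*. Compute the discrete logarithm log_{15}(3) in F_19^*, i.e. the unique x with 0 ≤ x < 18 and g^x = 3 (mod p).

Successive powers of 15 modulo 19:
  15^0=1  15^1=15  15^2=16  15^3=12  15^4=9  15^5=2
  15^6=11  15^7=13  15^8=5  15^9=18  15^10=4  15^11=3
So 15^11 ≡ 3 (mod 19), giving x = 11.

11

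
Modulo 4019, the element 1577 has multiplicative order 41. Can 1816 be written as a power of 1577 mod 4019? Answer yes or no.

yes

1816 ∈ ⟨1577⟩ iff 1816^41 ≡ 1 (mod 4019), since |⟨1577⟩| = 41.
1816^41 mod 4019 = 1.
Since 1 = 1, 1816 lies in the subgroup.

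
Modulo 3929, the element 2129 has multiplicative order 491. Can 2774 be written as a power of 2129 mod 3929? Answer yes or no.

2774 ∈ ⟨2129⟩ iff 2774^491 ≡ 1 (mod 3929), since |⟨2129⟩| = 491.
2774^491 mod 3929 = 1.
Since 1 = 1, 2774 lies in the subgroup.

yes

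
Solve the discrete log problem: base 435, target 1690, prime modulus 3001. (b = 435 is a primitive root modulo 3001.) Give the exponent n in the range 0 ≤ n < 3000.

Baby-step giant-step with m = ceil(sqrt(3000)) = 55.
Baby table (435^j mod 3001 for j=0..54):
  0:1  1:435  2:162  3:1447  4:2236  5:336  6:2112  7:414
  8:30  9:1046  10:1859  11:1396  12:1058  13:1077  14:339  15:416
  16:900  17:1370  18:1752  19:2867  20:1730  21:2300  22:1167  23:476
  24:2992  25:2087  26:1543  27:1982  28:883  29:2978  30:1999  31:2276
  32:2731  33:2590  34:1275  35:2441  36:2482  37:2311  38:2951  39:2258
  40:903  41:2675  42:2238  43:1206  44:2436  45:307  46:1501  47:1718
  48:81  49:2224  50:1118  51:168  52:1056  53:207  54:15
Giant step factor: 435^(-55) ≡ 241 (mod 3001).
Scan 1690·241^i mod 3001 for i = 0, 1, …:
  i=0: 1690   i=1: 2155   i=2: 182   i=3: 1848
  i=4: 1220   i=5: 2923   i=6: 2209   i=7: 1192
  i=8: 2177   i=9: 2483     …   i=48: 559
  i=49: 2675
Match at i=49, j=41: n = 49·55 + 41 = 2736.

2736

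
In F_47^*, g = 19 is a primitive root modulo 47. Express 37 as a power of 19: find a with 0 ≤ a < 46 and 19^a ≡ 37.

4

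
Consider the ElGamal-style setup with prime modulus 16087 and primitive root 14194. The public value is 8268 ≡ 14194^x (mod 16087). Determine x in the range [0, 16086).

Baby-step giant-step with m = ceil(sqrt(16086)) = 127.
Baby table (14194^j mod 16087 for j=0..126):
  0:1  1:14194  2:12135  3:681  4:13914  5:11304  6:13325  7:191
  8:8438  9:1257  10:1375  11:3219  12:3406  13:3329  14:4307  15:2958
  16:14869  17:5233  18:3523  19:7066  20:8446  21:2200  22:1933  23:8667
  24:2109  25:13326  26:14385  27:4486  28:1938  29:15289  30:14523  31:644
  32:3520  33:12745  34:4215  35:157  36:8452  37:6929  38:10395  39:12753
  40:5158  41:715  42:13900  43:5632  44:4305  45:6744  46:6686  47:3871
  48:7869  49:545  50:13970  51:1818  52:1144  53:6153  54:15446  55:6888
  56:7573  57:13915  58:9411  59:9373  60:872  61:6265  62:12561  63:14700
  64:3410  65:11844  66:4586  67:5682  68:6177  69:2188  70:8562  71:7830
  72:10024  73:7228  74:7433  75:5456  76:15733  77:10555  78:15526  79:231
  80:13153  81:4047  82:12528  83:12821  84:5130  85:5458  86:11947  87:2651
  88:801  89:11972  90:3587  91:14610  92:12910  93:13610  94:7644  95:8208
  96:2298  97:9463  98:7459  99:4499  100:9503  101:12174  102:7289  103:4569
  104:5689  105:9013  106:6698  107:13329  108:8706  109:8717  110:3981  111:8770
  112:174  113:8445  114:4093  115:5885  116:7986  117:4282  118:2022  119:1060
  120:4295  121:9587  122:14032  123:13148  124:13512  125:114  126:9416
Giant step factor: 14194^(-127) ≡ 1224 (mod 16087).
Scan 8268·1224^i mod 16087 for i = 0, 1, …:
  i=0: 8268   i=1: 1309   i=2: 9603   i=3: 10562
  i=4: 10027   i=5: 14754   i=6: 9282   i=7: 3746
  i=8: 309   i=9: 8215     …   i=117: 10711
  i=118: 15446
Match at i=118, j=54: x = 118·127 + 54 = 15040.

15040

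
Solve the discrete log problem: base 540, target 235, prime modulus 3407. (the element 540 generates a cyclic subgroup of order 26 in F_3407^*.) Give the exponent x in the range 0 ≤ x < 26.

17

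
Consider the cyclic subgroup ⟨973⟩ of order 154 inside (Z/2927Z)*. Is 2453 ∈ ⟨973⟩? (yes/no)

yes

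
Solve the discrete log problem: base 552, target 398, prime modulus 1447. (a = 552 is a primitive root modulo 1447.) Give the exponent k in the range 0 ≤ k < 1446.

700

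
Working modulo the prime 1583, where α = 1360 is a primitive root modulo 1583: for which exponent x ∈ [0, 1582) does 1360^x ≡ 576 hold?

1048

Baby-step giant-step with m = ceil(sqrt(1582)) = 40.
Baby table (1360^j mod 1583 for j=0..39):
  0:1  1:1360  2:656  3:931  4:1343  5:1281  6:860  7:1346
  8:612  9:1245  10:973  11:1475  12:339  13:387  14:764  15:592
  16:956  17:517  18:268  19:390  20:95  21:977  22:583  23:1380
  24:945  25:1387  26:967  27:1230  28:1152  29:1133  30:621  31:821
  32:545  33:356  34:1345  35:835  36:589  37:42  38:132  39:641
Giant step factor: 1360^(-40) ≡ 917 (mod 1583).
Scan 576·917^i mod 1583 for i = 0, 1, …:
  i=0: 576   i=1: 1053   i=2: 1554   i=3: 318
  i=4: 334   i=5: 759   i=6: 1066   i=7: 811
  i=8: 1260   i=9: 1413     …   i=25: 213
  i=26: 612
Match at i=26, j=8: x = 26·40 + 8 = 1048.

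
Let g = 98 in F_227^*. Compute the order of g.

226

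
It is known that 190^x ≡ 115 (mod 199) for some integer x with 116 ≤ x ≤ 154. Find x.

Compute 190^116 mod 199 = 122, then multiply by 190 repeatedly:
  190^116=122  190^117=96  190^118=131  190^119=15  190^120=64
  190^121=21  190^122=10  190^123=109  190^124=14  190^125=73
  190^126=139  190^127=142  190^128=115
Found 115 at exponent 128.

128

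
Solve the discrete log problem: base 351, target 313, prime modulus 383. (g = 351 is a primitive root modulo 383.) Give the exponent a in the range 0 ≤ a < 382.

222

Baby-step giant-step with m = ceil(sqrt(382)) = 20.
Baby table (351^j mod 383 for j=0..19):
  0:1  1:351  2:258  3:170  4:305  5:198  6:175  7:145
  8:339  9:259  10:138  11:180  12:368  13:97  14:343  15:131
  16:21  17:94  18:56  19:123
Giant step factor: 351^(-20) ≡ 112 (mod 383).
Scan 313·112^i mod 383 for i = 0, 1, …:
  i=0: 313   i=1: 203   i=2: 139   i=3: 248
  i=4: 200   i=5: 186   i=6: 150   i=7: 331
  i=8: 304   i=9: 344   i=10: 228   i=11: 258
Match at i=11, j=2: a = 11·20 + 2 = 222.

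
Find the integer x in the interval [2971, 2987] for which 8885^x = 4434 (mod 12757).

2983

Compute 8885^2971 mod 12757 = 596, then multiply by 8885 repeatedly:
  8885^2971=596  8885^2972=1305  8885^2973=11569  8885^2974=7416  8885^2975=1255
  8885^2976=1057  8885^2977=2293  8885^2978=376  8885^2979=11183  8885^2980=9439
  8885^2981=997  8885^2982=4987  8885^2983=4434
Found 4434 at exponent 2983.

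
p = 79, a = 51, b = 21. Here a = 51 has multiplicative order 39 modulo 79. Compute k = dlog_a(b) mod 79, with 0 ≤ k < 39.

6

Successive powers of 51 modulo 79:
  51^0=1  51^1=51  51^2=73  51^3=10  51^4=36  51^5=19
  51^6=21
So 51^6 ≡ 21 (mod 79), giving k = 6.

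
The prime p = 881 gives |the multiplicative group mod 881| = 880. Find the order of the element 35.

880

The order of 35 must divide p − 1 = 880 = 2^4 · 5 · 11.
Divisors: 1, 2, 4, 5, 8, 10, 11, 16, 20, 22, 40, 44, 55, 80, 88, 110, 176, 220, 440, 880.
Check each in increasing order: 35^1 ≡ 35;  35^2 ≡ 344;  35^4 ≡ 282;  35^5 ≡ 179;  35^8 ≡ 234;  35^10 ≡ 325;  35^11 ≡ 803;  35^16 ≡ 134;  35^20 ≡ 786;  35^22 ≡ 798;  35^40 ≡ 215;  35^44 ≡ 722;  35^55 ≡ 68;  35^80 ≡ 413;  35^88 ≡ 613;  35^110 ≡ 219;  35^176 ≡ 463;  35^220 ≡ 387;  35^440 ≡ 880;  35^880 ≡ 1.
Smallest exponent giving 1 is 880.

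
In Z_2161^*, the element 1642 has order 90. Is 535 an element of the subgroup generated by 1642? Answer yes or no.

no

535 ∈ ⟨1642⟩ iff 535^90 ≡ 1 (mod 2161), since |⟨1642⟩| = 90.
535^90 mod 2161 = 1983.
Since 1983 ≠ 1, 535 does not lie in the subgroup.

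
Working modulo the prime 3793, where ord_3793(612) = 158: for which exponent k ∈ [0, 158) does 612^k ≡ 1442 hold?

45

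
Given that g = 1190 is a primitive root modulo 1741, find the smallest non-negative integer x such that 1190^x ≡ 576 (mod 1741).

Baby-step giant-step with m = ceil(sqrt(1740)) = 42.
Baby table (1190^j mod 1741 for j=0..41):
  0:1  1:1190  2:667  3:1575  4:934  5:702  6:1441  7:1646
  8:115  9:1052  10:101  11:61  12:1209  13:644  14:320  15:1262
  16:1038  17:851  18:1169  19:51  20:1496  21:938  22:239  23:627
  24:982  25:369  26:378  27:642  28:1422  29:1669  30:1370  31:724
  32:1506  33:651  34:1686  35:708  36:1617  37:425  38:860  39:1433
  40:831  41:2
Giant step factor: 1190^(-42) ≡ 643 (mod 1741).
Scan 576·643^i mod 1741 for i = 0, 1, …:
  i=0: 576   i=1: 1276   i=2: 457   i=3: 1363
  i=4: 686   i=5: 625   i=6: 1445   i=7: 1182
  i=8: 950   i=9: 1500     …   i=23: 783
  i=24: 320
Match at i=24, j=14: x = 24·42 + 14 = 1022.

1022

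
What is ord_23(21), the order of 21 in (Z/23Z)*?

22

The order of 21 must divide p − 1 = 22 = 2 · 11.
Divisors: 1, 2, 11, 22.
Check each in increasing order: 21^1 ≡ 21;  21^2 ≡ 4;  21^11 ≡ 22;  21^22 ≡ 1.
Smallest exponent giving 1 is 22.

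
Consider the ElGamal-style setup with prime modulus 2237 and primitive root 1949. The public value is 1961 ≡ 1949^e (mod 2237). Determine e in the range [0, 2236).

737

Baby-step giant-step with m = ceil(sqrt(2236)) = 48.
Baby table (1949^j mod 2237 for j=0..47):
  0:1  1:1949  2:175  3:1051  4:1544  5:491  6:1760  7:919
  8:1531  9:1998  10:1722  11:678  12:1592  13:89  14:1212  15:2153
  16:1822  17:959  18:1196  19:50  20:1259  21:2039  22:1099  23:1142
  24:2180  25:757  26:1210  27:492  28:1472  29:1094  30:345  31:1305
  32:2213  33:201  34:274  35:1620  36:973  37:1638  38:263  39:314
  40:1285  41:1262  42:1175  43:1624  44:2058  45:101  46:2230  47:2016
Giant step factor: 1949^(-48) ≡ 42 (mod 2237).
Scan 1961·42^i mod 2237 for i = 0, 1, …:
  i=0: 1961   i=1: 1830   i=2: 802   i=3: 129
  i=4: 944   i=5: 1619   i=6: 888   i=7: 1504
  i=8: 532   i=9: 2211     …   i=14: 1887
  i=15: 959
Match at i=15, j=17: e = 15·48 + 17 = 737.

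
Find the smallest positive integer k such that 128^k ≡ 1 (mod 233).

29

The order of 128 must divide p − 1 = 232 = 2^3 · 29.
Divisors: 1, 2, 4, 8, 29, 58, 116, 232.
Check each in increasing order: 128^1 ≡ 128;  128^2 ≡ 74;  128^4 ≡ 117;  128^8 ≡ 175;  128^29 ≡ 1.
Smallest exponent giving 1 is 29.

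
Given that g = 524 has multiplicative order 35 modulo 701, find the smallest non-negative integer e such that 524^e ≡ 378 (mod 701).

3

Successive powers of 524 modulo 701:
  524^0=1  524^1=524  524^2=485  524^3=378
So 524^3 ≡ 378 (mod 701), giving e = 3.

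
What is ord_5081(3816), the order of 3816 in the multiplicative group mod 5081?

The order of 3816 must divide p − 1 = 5080 = 2^3 · 5 · 127.
Divisors: 1, 2, 4, 5, 8, 10, 20, 40, 127, 254, 508, 635, 1016, 1270, 2540, 5080.
Check each in increasing order: 3816^1 ≡ 3816;  3816^2 ≡ 4791;  3816^4 ≡ 2804;  3816^5 ≡ 4559;  3816^8 ≡ 2109;  3816^10 ≡ 3191;  3816^20 ≡ 157;  3816^40 ≡ 4325;  3816^127 ≡ 2412;  3816^254 ≡ 5080;  3816^508 ≡ 1.
Smallest exponent giving 1 is 508.

508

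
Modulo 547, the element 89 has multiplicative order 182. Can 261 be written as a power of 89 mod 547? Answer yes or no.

yes

261 ∈ ⟨89⟩ iff 261^182 ≡ 1 (mod 547), since |⟨89⟩| = 182.
261^182 mod 547 = 1.
Since 1 = 1, 261 lies in the subgroup.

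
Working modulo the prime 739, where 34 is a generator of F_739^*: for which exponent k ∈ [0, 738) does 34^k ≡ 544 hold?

Baby-step giant-step with m = ceil(sqrt(738)) = 28.
Baby table (34^j mod 739 for j=0..27):
  0:1  1:34  2:417  3:137  4:224  5:226  6:294  7:389
  8:663  9:372  10:85  11:673  12:712  13:560  14:565  15:735
  16:603  17:549  18:191  19:582  20:574  21:302  22:661  23:304
  24:729  25:399  26:264  27:108
Giant step factor: 34^(-28) ≡ 257 (mod 739).
Scan 544·257^i mod 739 for i = 0, 1, …:
  i=0: 544   i=1: 137
Match at i=1, j=3: k = 1·28 + 3 = 31.

31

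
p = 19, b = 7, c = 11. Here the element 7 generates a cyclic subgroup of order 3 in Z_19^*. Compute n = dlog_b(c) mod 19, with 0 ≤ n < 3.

2

Successive powers of 7 modulo 19:
  7^0=1  7^1=7  7^2=11
So 7^2 ≡ 11 (mod 19), giving n = 2.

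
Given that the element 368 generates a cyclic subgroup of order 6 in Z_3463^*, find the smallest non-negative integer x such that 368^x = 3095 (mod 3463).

4

Successive powers of 368 modulo 3463:
  368^0=1  368^1=368  368^2=367  368^3=3462  368^4=3095
So 368^4 ≡ 3095 (mod 3463), giving x = 4.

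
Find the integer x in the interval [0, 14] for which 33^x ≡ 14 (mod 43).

2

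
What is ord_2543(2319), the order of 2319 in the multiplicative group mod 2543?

The order of 2319 must divide p − 1 = 2542 = 2 · 31 · 41.
Divisors: 1, 2, 31, 41, 62, 82, 1271, 2542.
Check each in increasing order: 2319^1 ≡ 2319;  2319^2 ≡ 1859;  2319^31 ≡ 1975;  2319^41 ≡ 1988;  2319^62 ≡ 2206;  2319^82 ≡ 322;  2319^1271 ≡ 1.
Smallest exponent giving 1 is 1271.

1271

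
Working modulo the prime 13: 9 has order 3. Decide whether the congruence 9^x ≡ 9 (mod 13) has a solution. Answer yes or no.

⟨9⟩ has order 3; its elements mod 13 are {1, 3, 9}.
9 is in this set.

yes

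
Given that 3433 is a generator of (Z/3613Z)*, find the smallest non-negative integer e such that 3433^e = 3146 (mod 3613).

Baby-step giant-step with m = ceil(sqrt(3612)) = 61.
Baby table (3433^j mod 3613 for j=0..60):
  0:1  1:3433  2:3496  3:2995  4:2850  5:46  6:2559  7:1844
  8:476  9:1032  10:2116  11:2098  12:1725  13:218  14:503  15:3398
  16:2570  17:3477  18:2802  19:1460  20:949  21:2604  22:970  23:2437
  24:2126  25:298  26:555  27:1264  28:99  29:245  30:2869  31:239
  32:336  33:941  34:431  35:1906  36:155  37:1004  38:3543  39:1761
  40:964  41:3517  42:2828  43:393  44:1520  45:988  46:2810  47:20
  48:13  49:1273  50:2092  51:2805  52:920  53:598  54:750  55:2294
  56:2575  57:2577  58:2217  59:1983  60:747
Giant step factor: 3433^(-61) ≡ 1294 (mod 3613).
Scan 3146·1294^i mod 3613 for i = 0, 1, …:
  i=0: 3146   i=1: 2686   i=2: 3591   i=3: 436
  i=4: 556   i=5: 477   i=6: 3028   i=7: 1740
  i=8: 661   i=9: 2666     …   i=23: 1771
  i=24: 1032
Match at i=24, j=9: e = 24·61 + 9 = 1473.

1473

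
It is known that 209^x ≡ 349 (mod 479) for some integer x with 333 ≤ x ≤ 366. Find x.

346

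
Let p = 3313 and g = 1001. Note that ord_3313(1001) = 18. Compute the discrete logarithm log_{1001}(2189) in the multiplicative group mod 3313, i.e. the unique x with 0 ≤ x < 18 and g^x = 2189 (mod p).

6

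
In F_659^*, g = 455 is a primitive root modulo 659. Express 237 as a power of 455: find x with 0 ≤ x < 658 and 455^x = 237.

86

Baby-step giant-step with m = ceil(sqrt(658)) = 26.
Baby table (455^j mod 659 for j=0..25):
  0:1  1:455  2:99  3:233  4:575  5:2  6:251  7:198
  8:466  9:491  10:4  11:502  12:396  13:273  14:323  15:8
  16:345  17:133  18:546  19:646  20:16  21:31  22:266  23:433
  24:633  25:32
Giant step factor: 455^(-26) ≡ 287 (mod 659).
Scan 237·287^i mod 659 for i = 0, 1, …:
  i=0: 237   i=1: 142   i=2: 555   i=3: 466
Match at i=3, j=8: x = 3·26 + 8 = 86.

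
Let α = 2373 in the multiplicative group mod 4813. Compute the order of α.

4812

The order of 2373 must divide p − 1 = 4812 = 2^2 · 3 · 401.
Divisors: 1, 2, 3, 4, 6, 12, 401, 802, 1203, 1604, 2406, 4812.
Check each in increasing order: 2373^1 ≡ 2373;  2373^2 ≡ 4732;  2373^3 ≡ 307;  2373^4 ≡ 1748;  2373^6 ≡ 2802;  2373^12 ≡ 1201;  2373^401 ≡ 4090;  2373^802 ≡ 2925;  2373^1203 ≡ 2945;  2373^1604 ≡ 2924;  2373^2406 ≡ 4812;  2373^4812 ≡ 1.
Smallest exponent giving 1 is 4812.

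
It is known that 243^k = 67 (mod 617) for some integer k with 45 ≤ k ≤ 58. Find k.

52

Compute 243^45 mod 617 = 233, then multiply by 243 repeatedly:
  243^45=233  243^46=472  243^47=551  243^48=4  243^49=355
  243^50=502  243^51=437  243^52=67
Found 67 at exponent 52.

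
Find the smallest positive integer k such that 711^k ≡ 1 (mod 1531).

The order of 711 must divide p − 1 = 1530 = 2 · 3^2 · 5 · 17.
Divisors: 1, 2, 3, 5, 6, 9, 10, 15, 17, 18, 30, 34, 45, 51, 85, 90, 102, 153, 170, 255, 306, 510, 765, 1530.
Check each in increasing order: 711^1 ≡ 711;  711^2 ≡ 291;  711^3 ≡ 216;  711^5 ≡ 85;  711^6 ≡ 726;  711^9 ≡ 654;  711^10 ≡ 1101;  711^15 ≡ 194;  711^17 ≡ 1338;  711^18 ≡ 567;  711^30 ≡ 892;  711^34 ≡ 505;  711^45 ≡ 45;  711^51 ≡ 519;  711^85 ≡ 294;  711^90 ≡ 494;  711^102 ≡ 1436;  711^153 ≡ 1218;  711^170 ≡ 700;  711^255 ≡ 646;  711^306 ≡ 1516;  711^510 ≡ 884;  711^765 ≡ 1.
Smallest exponent giving 1 is 765.

765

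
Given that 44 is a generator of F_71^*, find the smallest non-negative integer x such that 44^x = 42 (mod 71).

61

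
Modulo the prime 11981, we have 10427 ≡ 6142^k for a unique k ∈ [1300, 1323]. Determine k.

1302

Compute 6142^1300 mod 11981 = 6480, then multiply by 6142 repeatedly:
  6142^1300=6480  6142^1301=11259  6142^1302=10427
Found 10427 at exponent 1302.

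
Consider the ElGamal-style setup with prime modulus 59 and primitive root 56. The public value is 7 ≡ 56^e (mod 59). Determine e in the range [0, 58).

Baby-step giant-step with m = ceil(sqrt(58)) = 8.
Baby table (56^j mod 59 for j=0..7):
  0:1  1:56  2:9  3:32  4:22  5:52  6:21  7:55
Giant step factor: 56^(-8) ≡ 5 (mod 59).
Scan 7·5^i mod 59 for i = 0, 1, …:
  i=0: 7   i=1: 35   i=2: 57   i=3: 49
  i=4: 9
Match at i=4, j=2: e = 4·8 + 2 = 34.

34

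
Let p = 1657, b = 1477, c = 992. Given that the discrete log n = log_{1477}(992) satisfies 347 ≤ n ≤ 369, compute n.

352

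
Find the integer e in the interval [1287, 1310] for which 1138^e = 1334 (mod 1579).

Compute 1138^1287 mod 1579 = 816, then multiply by 1138 repeatedly:
  1138^1287=816  1138^1288=156  1138^1289=680  1138^1290=130  1138^1291=1093
  1138^1292=1161  1138^1293=1174  1138^1294=178  1138^1295=452  1138^1296=1201
  1138^1297=903  1138^1298=1264  1138^1299=1542  1138^1300=527  1138^1301=1285
  1138^1302=176  1138^1303=1334
Found 1334 at exponent 1303.

1303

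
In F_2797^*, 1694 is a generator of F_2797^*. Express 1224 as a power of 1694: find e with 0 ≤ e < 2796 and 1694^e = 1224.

1845

Baby-step giant-step with m = ceil(sqrt(2796)) = 53.
Baby table (1694^j mod 2797 for j=0..52):
  0:1  1:1694  2:2711  3:2557  4:1802  5:1061  6:1660  7:1055
  8:2684  9:1571  10:1327  11:1947  12:555  13:378  14:2616  15:1056
  16:1581  17:1485  18:1087  19:952  20:1616  21:2038  22:874  23:943
  24:355  25:15  26:237  27:1507  28:1994  29:1857  30:1930  31:2524
  32:1840  33:1102  34:1189  35:326  36:1235  37:2731  38:76  39:82
  40:1855  41:1339  42:2696  43:2320  44:295  45:1864  46:2600  47:1922
  48:160  49:2528  50:225  51:758  52:229
Giant step factor: 1694^(-53) ≡ 1250 (mod 2797).
Scan 1224·1250^i mod 2797 for i = 0, 1, …:
  i=0: 1224   i=1: 41   i=2: 904   i=3: 12
  i=4: 1015   i=5: 1709   i=6: 2139   i=7: 2615
  i=8: 1854   i=9: 1584     …   i=33: 427
  i=34: 2320
Match at i=34, j=43: e = 34·53 + 43 = 1845.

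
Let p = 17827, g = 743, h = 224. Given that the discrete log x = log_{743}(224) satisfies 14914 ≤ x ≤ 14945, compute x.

14929

Compute 743^14914 mod 17827 = 2999, then multiply by 743 repeatedly:
  743^14914=2999  743^14915=17709  743^14916=1461  743^14917=15903  743^14918=14455
  743^14919=8211  743^14920=3939  743^14921=3049  743^14922=1378  743^14923=7715
  743^14924=9778  743^14925=9465  743^14926=8657  743^14927=14431  743^14928=8206
  743^14929=224
Found 224 at exponent 14929.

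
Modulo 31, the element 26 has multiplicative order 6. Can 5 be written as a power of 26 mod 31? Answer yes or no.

5 ∈ ⟨26⟩ iff 5^6 ≡ 1 (mod 31), since |⟨26⟩| = 6.
5^6 mod 31 = 1.
Since 1 = 1, 5 lies in the subgroup.

yes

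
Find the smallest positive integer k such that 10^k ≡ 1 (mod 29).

28

The order of 10 must divide p − 1 = 28 = 2^2 · 7.
Divisors: 1, 2, 4, 7, 14, 28.
Check each in increasing order: 10^1 ≡ 10;  10^2 ≡ 13;  10^4 ≡ 24;  10^7 ≡ 17;  10^14 ≡ 28;  10^28 ≡ 1.
Smallest exponent giving 1 is 28.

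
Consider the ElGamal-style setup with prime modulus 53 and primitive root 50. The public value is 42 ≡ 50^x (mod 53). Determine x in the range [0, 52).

8

Successive powers of 50 modulo 53:
  50^0=1  50^1=50  50^2=9  50^3=26  50^4=28  50^5=22
  50^6=40  50^7=39  50^8=42
So 50^8 ≡ 42 (mod 53), giving x = 8.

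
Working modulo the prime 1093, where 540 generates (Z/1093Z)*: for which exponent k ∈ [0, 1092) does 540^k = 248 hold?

237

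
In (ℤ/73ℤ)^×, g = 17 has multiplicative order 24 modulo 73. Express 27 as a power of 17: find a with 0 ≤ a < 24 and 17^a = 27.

Successive powers of 17 modulo 73:
  17^0=1  17^1=17  17^2=70  17^3=22  17^4=9  17^5=7
  17^6=46  17^7=52  17^8=8  17^9=63  17^10=49  17^11=30
  17^12=72  17^13=56  17^14=3  17^15=51  17^16=64  17^17=66
  17^18=27
So 17^18 ≡ 27 (mod 73), giving a = 18.

18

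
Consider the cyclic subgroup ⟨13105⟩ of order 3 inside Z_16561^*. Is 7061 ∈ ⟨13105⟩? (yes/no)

7061 ∈ ⟨13105⟩ iff 7061^3 ≡ 1 (mod 16561), since |⟨13105⟩| = 3.
7061^3 mod 16561 = 9847.
Since 9847 ≠ 1, 7061 does not lie in the subgroup.

no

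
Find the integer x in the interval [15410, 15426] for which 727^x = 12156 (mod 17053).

15415

Compute 727^15410 mod 17053 = 5810, then multiply by 727 repeatedly:
  727^15410=5810  727^15411=11779  727^15412=2727  727^15413=4381  727^15414=13129
  727^15415=12156
Found 12156 at exponent 15415.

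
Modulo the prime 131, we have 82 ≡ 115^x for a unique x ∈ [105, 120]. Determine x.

Compute 115^105 mod 131 = 69, then multiply by 115 repeatedly:
  115^105=69  115^106=75  115^107=110  115^108=74  115^109=126
  115^110=80  115^111=30  115^112=44  115^113=82
Found 82 at exponent 113.

113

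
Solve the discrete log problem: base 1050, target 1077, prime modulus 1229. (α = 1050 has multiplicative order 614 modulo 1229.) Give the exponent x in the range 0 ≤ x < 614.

184

Baby-step giant-step with m = ceil(sqrt(614)) = 25.
Baby table (1050^j mod 1229 for j=0..24):
  0:1  1:1050  2:87  3:404  4:195  5:736  6:988  7:124
  8:1155  9:956  10:936  11:829  12:318  13:841  14:628  15:656
  16:560  17:538  18:789  19:104  20:1048  21:445  22:230  23:616
  24:346
Giant step factor: 1050^(-25) ≡ 744 (mod 1229).
Scan 1077·744^i mod 1229 for i = 0, 1, …:
  i=0: 1077   i=1: 1209   i=2: 1097   i=3: 112
  i=4: 985   i=5: 356   i=6: 629   i=7: 956
Match at i=7, j=9: x = 7·25 + 9 = 184.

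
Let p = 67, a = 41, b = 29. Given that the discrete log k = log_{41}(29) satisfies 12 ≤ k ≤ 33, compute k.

22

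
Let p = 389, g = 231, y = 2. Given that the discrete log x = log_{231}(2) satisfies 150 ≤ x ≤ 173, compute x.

155

Compute 231^150 mod 389 = 140, then multiply by 231 repeatedly:
  231^150=140  231^151=53  231^152=184  231^153=103  231^154=64
  231^155=2
Found 2 at exponent 155.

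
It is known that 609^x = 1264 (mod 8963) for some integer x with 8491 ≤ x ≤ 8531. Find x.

8519

Compute 609^8491 mod 8963 = 7278, then multiply by 609 repeatedly:
  609^8491=7278  609^8492=4580  609^8493=1727  609^8494=3072  609^8495=6544
  609^8496=5724  609^8497=8272  609^8498=442  609^8499=288  609^8500=5095
  609^8501=1657  609^8502=5257  609^8503=1722  609^8504=27  609^8505=7480
  609^8506=2116  609^8507=6935  609^8508=1842  609^8509=1403  609^8510=2942
  609^8511=8041  609^8512=3171  609^8513=4094  609^8514=1532  609^8515=836
  609^8516=7196  609^8517=8420  609^8518=944  609^8519=1264
Found 1264 at exponent 8519.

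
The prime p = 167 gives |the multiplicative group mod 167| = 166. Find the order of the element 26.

The order of 26 must divide p − 1 = 166 = 2 · 83.
Divisors: 1, 2, 83, 166.
Check each in increasing order: 26^1 ≡ 26;  26^2 ≡ 8;  26^83 ≡ 166;  26^166 ≡ 1.
Smallest exponent giving 1 is 166.

166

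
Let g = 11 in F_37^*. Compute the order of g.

The order of 11 must divide p − 1 = 36 = 2^2 · 3^2.
Divisors: 1, 2, 3, 4, 6, 9, 12, 18, 36.
Check each in increasing order: 11^1 ≡ 11;  11^2 ≡ 10;  11^3 ≡ 36;  11^4 ≡ 26;  11^6 ≡ 1.
Smallest exponent giving 1 is 6.

6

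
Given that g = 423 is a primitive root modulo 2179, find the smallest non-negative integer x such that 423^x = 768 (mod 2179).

Baby-step giant-step with m = ceil(sqrt(2178)) = 47.
Baby table (423^j mod 2179 for j=0..46):
  0:1  1:423  2:251  3:1581  4:1989  5:253  6:248  7:312
  8:1236  9:2047  10:818  11:1732  12:492  13:1111  14:1468  15:2128
  16:217  17:273  18:2171  19:974  20:171  21:426  22:1520  23:155
  24:195  25:1862  26:1007  27:1056  28:2172  29:1397  30:422  31:2007
  32:1330  33:408  34:443  35:2174  36:64  37:924  38:811  39:950
  40:914  41:939  42:619  43:357  44:660  45:268  46:56
Giant step factor: 423^(-47) ≡ 442 (mod 2179).
Scan 768·442^i mod 2179 for i = 0, 1, …:
  i=0: 768   i=1: 1711   i=2: 149   i=3: 488
  i=4: 2154   i=5: 2024   i=6: 1218   i=7: 143
  i=8: 15   i=9: 93     …   i=27: 394
  i=28: 2007
Match at i=28, j=31: x = 28·47 + 31 = 1347.

1347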